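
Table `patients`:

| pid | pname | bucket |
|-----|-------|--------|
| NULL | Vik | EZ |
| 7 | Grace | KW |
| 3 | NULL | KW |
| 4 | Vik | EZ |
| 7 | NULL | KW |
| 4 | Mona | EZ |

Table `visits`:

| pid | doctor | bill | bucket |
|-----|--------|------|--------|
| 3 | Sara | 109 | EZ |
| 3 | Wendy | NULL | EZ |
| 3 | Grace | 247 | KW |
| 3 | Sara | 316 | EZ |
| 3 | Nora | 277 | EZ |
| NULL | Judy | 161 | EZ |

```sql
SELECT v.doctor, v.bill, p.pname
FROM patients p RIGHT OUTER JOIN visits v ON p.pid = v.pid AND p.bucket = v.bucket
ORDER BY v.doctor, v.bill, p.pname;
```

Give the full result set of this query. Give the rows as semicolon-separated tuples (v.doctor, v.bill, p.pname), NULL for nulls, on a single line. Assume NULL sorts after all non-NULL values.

(Grace, 247, NULL); (Judy, 161, NULL); (Nora, 277, NULL); (Sara, 109, NULL); (Sara, 316, NULL); (Wendy, NULL, NULL)

RIGHT JOIN keeps every row from `visits`; unmatched rows get NULL for `patients`'s columns.
Matching on p.pid = v.pid AND p.bucket = v.bucket. A NULL in a compared column never satisfies the condition.
- pid=NULL, bucket=EZ: no matching v row.
- pid=7, bucket=KW: no matching v row.
- pid=3, bucket=KW: 1 matching v row(s), so 1 row(s) emitted.
- pid=4, bucket=EZ: no matching v row.
- pid=7, bucket=KW: no matching v row.
- pid=4, bucket=EZ: no matching v row.
- 5 v row(s) had no p match → kept, p columns NULL.
After projecting and ordering:
v.doctor | v.bill | p.pname
Grace | 247 | NULL
Judy | 161 | NULL
Nora | 277 | NULL
Sara | 109 | NULL
Sara | 316 | NULL
Wendy | NULL | NULL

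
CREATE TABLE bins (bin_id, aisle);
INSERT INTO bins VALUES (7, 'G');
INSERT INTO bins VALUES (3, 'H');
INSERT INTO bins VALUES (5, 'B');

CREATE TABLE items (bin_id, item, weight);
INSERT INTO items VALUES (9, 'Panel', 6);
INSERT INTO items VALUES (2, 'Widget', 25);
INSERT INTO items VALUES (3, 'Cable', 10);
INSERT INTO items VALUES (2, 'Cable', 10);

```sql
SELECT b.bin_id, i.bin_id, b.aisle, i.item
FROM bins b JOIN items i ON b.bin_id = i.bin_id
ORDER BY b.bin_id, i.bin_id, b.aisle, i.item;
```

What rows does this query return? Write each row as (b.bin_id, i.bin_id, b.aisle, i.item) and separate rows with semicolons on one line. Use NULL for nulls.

(3, 3, H, Cable)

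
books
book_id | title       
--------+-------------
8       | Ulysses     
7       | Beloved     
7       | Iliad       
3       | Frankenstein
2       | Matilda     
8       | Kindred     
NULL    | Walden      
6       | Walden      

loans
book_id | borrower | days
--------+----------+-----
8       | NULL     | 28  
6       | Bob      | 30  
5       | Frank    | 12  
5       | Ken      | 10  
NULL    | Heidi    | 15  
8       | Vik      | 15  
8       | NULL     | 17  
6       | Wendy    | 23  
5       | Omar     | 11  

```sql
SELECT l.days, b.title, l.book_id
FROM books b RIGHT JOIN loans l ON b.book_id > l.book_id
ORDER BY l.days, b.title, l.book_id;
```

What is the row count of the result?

27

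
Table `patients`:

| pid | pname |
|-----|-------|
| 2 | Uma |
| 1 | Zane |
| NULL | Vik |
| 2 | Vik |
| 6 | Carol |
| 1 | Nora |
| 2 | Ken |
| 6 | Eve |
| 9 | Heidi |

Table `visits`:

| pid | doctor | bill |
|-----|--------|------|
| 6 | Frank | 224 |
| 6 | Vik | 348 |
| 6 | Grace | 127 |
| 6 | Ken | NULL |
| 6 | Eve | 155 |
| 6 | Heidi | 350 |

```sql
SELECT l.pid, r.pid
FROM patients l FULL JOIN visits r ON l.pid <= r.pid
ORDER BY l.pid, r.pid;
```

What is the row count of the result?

44

FULL OUTER JOIN keeps every row from both sides; unmatched rows get NULL for the other side's columns.
Matching on l.pid <= r.pid. A NULL in a compared column never satisfies the condition.
Matched pairs: 42; unmatched l rows kept: 2; unmatched r rows kept: 0.
Total: 42 matched + 2 padded = 44 rows.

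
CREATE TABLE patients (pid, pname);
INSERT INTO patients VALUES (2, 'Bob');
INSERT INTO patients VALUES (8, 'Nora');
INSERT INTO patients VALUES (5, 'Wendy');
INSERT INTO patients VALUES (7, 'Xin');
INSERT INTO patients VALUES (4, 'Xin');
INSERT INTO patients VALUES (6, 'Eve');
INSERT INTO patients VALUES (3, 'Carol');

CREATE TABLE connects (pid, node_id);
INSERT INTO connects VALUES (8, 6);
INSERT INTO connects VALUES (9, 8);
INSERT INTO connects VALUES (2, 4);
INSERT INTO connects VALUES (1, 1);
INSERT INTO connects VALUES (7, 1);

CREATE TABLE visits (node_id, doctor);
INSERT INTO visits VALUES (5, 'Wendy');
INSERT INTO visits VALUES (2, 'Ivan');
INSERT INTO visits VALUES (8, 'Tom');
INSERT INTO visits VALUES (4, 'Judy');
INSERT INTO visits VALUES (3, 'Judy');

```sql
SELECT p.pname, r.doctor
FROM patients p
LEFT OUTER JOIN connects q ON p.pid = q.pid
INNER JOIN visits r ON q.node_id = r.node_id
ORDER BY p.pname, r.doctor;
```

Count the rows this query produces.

Joins associate left-to-right: patients LEFT JOIN connects on pid gives 7 intermediate row(s).
Then INNER JOIN `visits r` on node_id: keep only rows whose q.node_id appears in r.
Result: 1 row(s).

1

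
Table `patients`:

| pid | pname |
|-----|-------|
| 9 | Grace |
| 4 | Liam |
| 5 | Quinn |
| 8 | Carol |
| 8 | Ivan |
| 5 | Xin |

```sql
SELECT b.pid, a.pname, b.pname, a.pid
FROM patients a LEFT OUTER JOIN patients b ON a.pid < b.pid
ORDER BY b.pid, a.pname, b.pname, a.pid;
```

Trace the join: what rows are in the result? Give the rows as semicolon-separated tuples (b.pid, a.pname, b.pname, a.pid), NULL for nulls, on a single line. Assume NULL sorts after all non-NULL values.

LEFT JOIN keeps every row from `patients a`; unmatched rows get NULL for `patients b`'s columns.
Matching on a.pid < b.pid.
- pid=9: no b row matches, row kept with b columns NULL.
- pid=4: 5 matching b row(s), so 5 row(s) emitted.
- pid=5: 3 matching b row(s), so 3 row(s) emitted.
- pid=8: 1 matching b row(s), so 1 row(s) emitted.
- pid=8: 1 matching b row(s), so 1 row(s) emitted.
- pid=5: 3 matching b row(s), so 3 row(s) emitted.

(5, Liam, Quinn, 4); (5, Liam, Xin, 4); (8, Liam, Carol, 4); (8, Liam, Ivan, 4); (8, Quinn, Carol, 5); (8, Quinn, Ivan, 5); (8, Xin, Carol, 5); (8, Xin, Ivan, 5); (9, Carol, Grace, 8); (9, Ivan, Grace, 8); (9, Liam, Grace, 4); (9, Quinn, Grace, 5); (9, Xin, Grace, 5); (NULL, Grace, NULL, 9)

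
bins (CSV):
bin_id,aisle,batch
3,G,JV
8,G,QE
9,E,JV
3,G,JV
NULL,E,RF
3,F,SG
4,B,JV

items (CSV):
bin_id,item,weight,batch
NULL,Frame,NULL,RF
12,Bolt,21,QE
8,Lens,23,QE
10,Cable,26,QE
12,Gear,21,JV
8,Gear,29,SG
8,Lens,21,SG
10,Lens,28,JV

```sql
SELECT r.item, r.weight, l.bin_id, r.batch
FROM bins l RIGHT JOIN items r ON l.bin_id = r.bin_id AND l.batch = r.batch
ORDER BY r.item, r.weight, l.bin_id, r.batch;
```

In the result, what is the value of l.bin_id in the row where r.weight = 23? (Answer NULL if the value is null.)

8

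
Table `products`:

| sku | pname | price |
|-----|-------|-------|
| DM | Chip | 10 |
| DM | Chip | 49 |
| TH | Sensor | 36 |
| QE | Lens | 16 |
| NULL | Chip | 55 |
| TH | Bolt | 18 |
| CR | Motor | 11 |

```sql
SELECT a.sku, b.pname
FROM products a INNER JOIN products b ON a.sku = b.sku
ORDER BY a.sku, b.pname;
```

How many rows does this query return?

10

INNER JOIN keeps only pairs where the ON condition holds.
Matching on a.sku = b.sku. A NULL in a compared column never satisfies the condition.
- a[0] sku=DM → 2 match(es) in b → 2 row(s).
- a[1] sku=DM → 2 match(es) in b → 2 row(s).
- a[2] sku=TH → 2 match(es) in b → 2 row(s).
- a[3] sku=QE → 1 match(es) in b → 1 row(s).
- a[4] sku=NULL → no match; dropped.
- a[5] sku=TH → 2 match(es) in b → 2 row(s).
- a[6] sku=CR → 1 match(es) in b → 1 row(s).
Total: 10 rows.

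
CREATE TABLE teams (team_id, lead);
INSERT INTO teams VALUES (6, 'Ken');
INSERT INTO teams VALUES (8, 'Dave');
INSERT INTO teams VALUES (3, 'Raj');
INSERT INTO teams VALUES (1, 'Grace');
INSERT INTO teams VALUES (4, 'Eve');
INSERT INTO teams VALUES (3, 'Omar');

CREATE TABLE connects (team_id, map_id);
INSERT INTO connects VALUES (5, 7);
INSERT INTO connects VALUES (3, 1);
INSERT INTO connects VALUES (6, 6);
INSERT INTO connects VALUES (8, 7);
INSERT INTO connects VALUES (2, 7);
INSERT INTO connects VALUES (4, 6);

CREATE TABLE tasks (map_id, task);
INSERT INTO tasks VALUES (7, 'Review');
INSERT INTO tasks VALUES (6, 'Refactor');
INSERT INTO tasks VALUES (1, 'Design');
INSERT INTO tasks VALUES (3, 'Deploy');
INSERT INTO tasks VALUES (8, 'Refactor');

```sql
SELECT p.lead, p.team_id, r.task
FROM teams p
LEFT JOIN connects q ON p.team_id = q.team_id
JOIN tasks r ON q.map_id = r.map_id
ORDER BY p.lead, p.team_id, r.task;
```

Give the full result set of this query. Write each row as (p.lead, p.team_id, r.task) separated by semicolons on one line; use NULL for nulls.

(Dave, 8, Review); (Eve, 4, Refactor); (Ken, 6, Refactor); (Omar, 3, Design); (Raj, 3, Design)

Joins associate left-to-right: teams LEFT JOIN connects on team_id gives 6 intermediate row(s).
Then INNER JOIN `tasks r` on map_id: keep only rows whose q.map_id appears in r.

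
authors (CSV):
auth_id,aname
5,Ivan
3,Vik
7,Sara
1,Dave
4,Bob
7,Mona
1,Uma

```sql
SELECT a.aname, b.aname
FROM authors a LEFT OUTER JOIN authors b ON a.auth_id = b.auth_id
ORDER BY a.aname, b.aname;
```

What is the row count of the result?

11

LEFT JOIN keeps every row from `authors a`; unmatched rows get NULL for `authors b`'s columns.
Matching on a.auth_id = b.auth_id.
- a[0] auth_id=5 → 1 match(es) in b → 1 row(s).
- a[1] auth_id=3 → 1 match(es) in b → 1 row(s).
- a[2] auth_id=7 → 2 match(es) in b → 2 row(s).
- a[3] auth_id=1 → 2 match(es) in b → 2 row(s).
- a[4] auth_id=4 → 1 match(es) in b → 1 row(s).
- a[5] auth_id=7 → 2 match(es) in b → 2 row(s).
- a[6] auth_id=1 → 2 match(es) in b → 2 row(s).
Total: 11 rows.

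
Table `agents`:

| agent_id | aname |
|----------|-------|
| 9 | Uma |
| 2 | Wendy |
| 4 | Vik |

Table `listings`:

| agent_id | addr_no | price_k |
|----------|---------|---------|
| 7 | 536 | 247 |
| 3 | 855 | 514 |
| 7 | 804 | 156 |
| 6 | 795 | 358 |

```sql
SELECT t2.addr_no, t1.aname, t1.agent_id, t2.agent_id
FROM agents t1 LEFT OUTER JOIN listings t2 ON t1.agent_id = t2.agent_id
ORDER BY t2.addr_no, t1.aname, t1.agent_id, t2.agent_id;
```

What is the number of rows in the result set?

3

LEFT JOIN keeps every row from `agents`; unmatched rows get NULL for `listings`'s columns.
Matching on t1.agent_id = t2.agent_id.
Matched pairs: 0; unmatched t1 rows kept: 3.
Total: 0 matched + 3 padded = 3 rows.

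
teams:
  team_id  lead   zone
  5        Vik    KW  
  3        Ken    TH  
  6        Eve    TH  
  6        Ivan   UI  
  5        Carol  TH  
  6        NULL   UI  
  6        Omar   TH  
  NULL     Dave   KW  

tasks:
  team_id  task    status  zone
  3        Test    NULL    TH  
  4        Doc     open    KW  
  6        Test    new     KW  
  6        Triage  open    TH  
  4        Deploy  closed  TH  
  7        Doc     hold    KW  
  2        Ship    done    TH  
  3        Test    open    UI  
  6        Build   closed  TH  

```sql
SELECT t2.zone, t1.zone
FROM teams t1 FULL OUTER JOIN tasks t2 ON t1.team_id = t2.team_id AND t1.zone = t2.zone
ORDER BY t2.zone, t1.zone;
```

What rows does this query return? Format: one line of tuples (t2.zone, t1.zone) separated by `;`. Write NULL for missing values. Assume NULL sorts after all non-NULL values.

FULL OUTER JOIN keeps every row from both sides; unmatched rows get NULL for the other side's columns.
Matching on t1.team_id = t2.team_id AND t1.zone = t2.zone. A NULL in a compared column never satisfies the condition.
- team_id=5, zone=KW: no t2 row matches, row kept with t2 columns NULL.
- team_id=3, zone=TH: 1 matching t2 row(s), so 1 row(s) emitted.
- team_id=6, zone=TH: 2 matching t2 row(s), so 2 row(s) emitted.
- team_id=6, zone=UI: no t2 row matches, row kept with t2 columns NULL.
- team_id=5, zone=TH: no t2 row matches, row kept with t2 columns NULL.
- team_id=6, zone=UI: no t2 row matches, row kept with t2 columns NULL.
- team_id=6, zone=TH: 2 matching t2 row(s), so 2 row(s) emitted.
- team_id=NULL, zone=KW: no t2 row matches, row kept with t2 columns NULL.
- 6 t2 row(s) had no t1 match → kept, t1 columns NULL.

(KW, NULL); (KW, NULL); (KW, NULL); (TH, TH); (TH, TH); (TH, TH); (TH, TH); (TH, TH); (TH, NULL); (TH, NULL); (UI, NULL); (NULL, KW); (NULL, KW); (NULL, TH); (NULL, UI); (NULL, UI)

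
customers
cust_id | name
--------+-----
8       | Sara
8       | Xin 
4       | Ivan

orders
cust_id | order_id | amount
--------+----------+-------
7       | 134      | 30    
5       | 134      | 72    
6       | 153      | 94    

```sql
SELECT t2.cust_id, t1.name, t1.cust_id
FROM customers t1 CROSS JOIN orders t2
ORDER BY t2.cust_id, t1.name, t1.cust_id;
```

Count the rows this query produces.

CROSS JOIN pairs every row of `customers` with every row of `orders`: 3 × 3 = 9 rows.

9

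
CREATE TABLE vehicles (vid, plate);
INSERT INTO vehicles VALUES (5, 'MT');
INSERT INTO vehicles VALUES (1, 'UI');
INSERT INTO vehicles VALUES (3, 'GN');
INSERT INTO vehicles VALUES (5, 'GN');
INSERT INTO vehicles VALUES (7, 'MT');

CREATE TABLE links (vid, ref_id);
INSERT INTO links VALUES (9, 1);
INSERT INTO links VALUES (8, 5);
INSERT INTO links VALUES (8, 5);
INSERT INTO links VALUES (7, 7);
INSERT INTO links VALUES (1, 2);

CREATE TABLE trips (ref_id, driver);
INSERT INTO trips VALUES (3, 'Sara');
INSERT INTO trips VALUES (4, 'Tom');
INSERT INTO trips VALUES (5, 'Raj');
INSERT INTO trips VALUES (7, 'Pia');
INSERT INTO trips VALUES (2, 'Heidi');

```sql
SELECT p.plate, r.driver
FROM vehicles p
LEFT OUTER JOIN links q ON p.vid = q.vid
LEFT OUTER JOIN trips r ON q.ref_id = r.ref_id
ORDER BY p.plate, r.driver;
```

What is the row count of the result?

Evaluate left to right. First `vehicles p LEFT JOIN links q` on vid: 5 row(s).
Then LEFT JOIN `trips r` on ref_id: each of those 5 rows is kept; rows whose q.ref_id has no match in r get NULL for r's columns.
Result: 5 row(s).

5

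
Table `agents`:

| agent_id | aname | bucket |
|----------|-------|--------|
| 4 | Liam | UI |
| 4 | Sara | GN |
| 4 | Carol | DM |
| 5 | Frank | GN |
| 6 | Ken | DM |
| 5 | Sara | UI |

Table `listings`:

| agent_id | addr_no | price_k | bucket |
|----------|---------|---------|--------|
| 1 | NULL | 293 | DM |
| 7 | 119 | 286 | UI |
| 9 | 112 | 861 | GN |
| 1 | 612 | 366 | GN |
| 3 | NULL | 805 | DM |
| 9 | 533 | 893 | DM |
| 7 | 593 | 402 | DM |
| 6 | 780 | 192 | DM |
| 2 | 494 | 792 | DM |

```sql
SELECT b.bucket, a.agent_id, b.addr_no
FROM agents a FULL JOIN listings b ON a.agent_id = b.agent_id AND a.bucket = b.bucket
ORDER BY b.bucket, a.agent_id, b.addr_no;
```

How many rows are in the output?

FULL OUTER JOIN keeps every row from both sides; unmatched rows get NULL for the other side's columns.
Matching on a.agent_id = b.agent_id AND a.bucket = b.bucket.
- a (agent_id=4, bucket=UI) has no partner → padded with NULL.
- a (agent_id=4, bucket=GN) has no partner → padded with NULL.
- a (agent_id=4, bucket=DM) has no partner → padded with NULL.
- a (agent_id=5, bucket=GN) has no partner → padded with NULL.
- a (agent_id=6, bucket=DM) pairs with 1 row(s) of b.
- a (agent_id=5, bucket=UI) has no partner → padded with NULL.
- 8 row(s) from b found no a partner → padded with NULL.
Total: 1 matched + 13 padded = 14 rows.

14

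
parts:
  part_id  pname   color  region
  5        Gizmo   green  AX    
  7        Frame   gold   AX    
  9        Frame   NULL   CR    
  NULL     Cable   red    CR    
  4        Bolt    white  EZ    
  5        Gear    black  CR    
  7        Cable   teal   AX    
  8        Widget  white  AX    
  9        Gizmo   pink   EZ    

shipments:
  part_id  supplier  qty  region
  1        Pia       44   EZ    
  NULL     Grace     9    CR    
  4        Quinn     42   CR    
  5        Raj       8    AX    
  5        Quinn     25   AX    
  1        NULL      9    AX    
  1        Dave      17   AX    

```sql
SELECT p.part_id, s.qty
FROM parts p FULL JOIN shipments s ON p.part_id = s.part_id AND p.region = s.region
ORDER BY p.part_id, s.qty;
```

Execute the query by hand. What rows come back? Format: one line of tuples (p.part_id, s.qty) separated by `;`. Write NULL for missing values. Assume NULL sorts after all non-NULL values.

FULL OUTER JOIN keeps every row from both sides; unmatched rows get NULL for the other side's columns.
Matching on p.part_id = s.part_id AND p.region = s.region. A NULL in a compared column never satisfies the condition.
Matched pairs: 2; unmatched p rows kept: 8; unmatched s rows kept: 5.

(4, NULL); (5, 8); (5, 25); (5, NULL); (7, NULL); (7, NULL); (8, NULL); (9, NULL); (9, NULL); (NULL, 9); (NULL, 9); (NULL, 17); (NULL, 42); (NULL, 44); (NULL, NULL)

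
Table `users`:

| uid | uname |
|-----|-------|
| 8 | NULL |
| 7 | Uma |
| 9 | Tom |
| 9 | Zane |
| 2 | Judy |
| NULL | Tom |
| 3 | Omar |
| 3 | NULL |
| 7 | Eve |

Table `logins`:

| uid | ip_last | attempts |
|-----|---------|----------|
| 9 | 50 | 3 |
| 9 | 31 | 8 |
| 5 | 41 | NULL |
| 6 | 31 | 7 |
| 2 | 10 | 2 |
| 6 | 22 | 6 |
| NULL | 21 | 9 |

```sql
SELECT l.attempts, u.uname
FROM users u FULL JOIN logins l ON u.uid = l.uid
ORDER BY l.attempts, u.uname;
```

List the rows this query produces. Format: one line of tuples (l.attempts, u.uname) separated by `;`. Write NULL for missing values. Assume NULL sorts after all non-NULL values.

FULL OUTER JOIN keeps every row from both sides; unmatched rows get NULL for the other side's columns.
Matching on u.uid = l.uid. A NULL in a compared column never satisfies the condition.
- u row (uid=8): no match → kept, l columns NULL.
- u row (uid=7): no match → kept, l columns NULL.
- u row (uid=9): matches 2 l row(s) → 2 output row(s).
- u row (uid=9): matches 2 l row(s) → 2 output row(s).
- u row (uid=2): matches 1 l row(s) → 1 output row(s).
- u row (uid=NULL): no match → kept, l columns NULL.
- u row (uid=3): no match → kept, l columns NULL.
- u row (uid=3): no match → kept, l columns NULL.
- u row (uid=7): no match → kept, l columns NULL.
- 4 row(s) from l found no u partner → padded with NULL.

(2, Judy); (3, Tom); (3, Zane); (6, NULL); (7, NULL); (8, Tom); (8, Zane); (9, NULL); (NULL, Eve); (NULL, Omar); (NULL, Tom); (NULL, Uma); (NULL, NULL); (NULL, NULL); (NULL, NULL)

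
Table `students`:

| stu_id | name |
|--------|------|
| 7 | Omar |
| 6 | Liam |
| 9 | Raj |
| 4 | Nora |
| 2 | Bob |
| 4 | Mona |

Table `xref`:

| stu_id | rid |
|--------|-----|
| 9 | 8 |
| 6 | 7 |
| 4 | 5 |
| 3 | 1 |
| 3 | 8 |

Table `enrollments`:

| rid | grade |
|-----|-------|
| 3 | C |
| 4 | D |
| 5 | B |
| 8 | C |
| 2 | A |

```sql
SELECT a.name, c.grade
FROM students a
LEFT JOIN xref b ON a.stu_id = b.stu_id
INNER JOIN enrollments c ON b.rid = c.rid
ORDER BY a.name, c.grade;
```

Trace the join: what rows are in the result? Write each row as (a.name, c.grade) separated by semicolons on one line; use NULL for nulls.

(Mona, B); (Nora, B); (Raj, C)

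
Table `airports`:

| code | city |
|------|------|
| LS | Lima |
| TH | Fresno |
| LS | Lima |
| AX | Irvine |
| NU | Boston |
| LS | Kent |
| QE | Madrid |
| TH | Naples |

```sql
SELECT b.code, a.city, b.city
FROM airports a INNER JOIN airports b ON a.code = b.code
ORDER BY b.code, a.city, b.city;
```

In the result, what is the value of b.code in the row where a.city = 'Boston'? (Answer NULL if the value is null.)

NU

INNER JOIN keeps only pairs where the ON condition holds.
Matching on a.code = b.code.
Matched pairs: 16.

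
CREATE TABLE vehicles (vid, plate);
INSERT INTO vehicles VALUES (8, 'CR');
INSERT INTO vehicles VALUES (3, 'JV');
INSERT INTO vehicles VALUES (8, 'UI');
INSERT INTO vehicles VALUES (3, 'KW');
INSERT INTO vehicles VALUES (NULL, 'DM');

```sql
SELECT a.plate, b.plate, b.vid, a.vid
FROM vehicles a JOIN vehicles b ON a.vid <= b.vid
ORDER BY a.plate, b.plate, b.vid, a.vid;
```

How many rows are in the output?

INNER JOIN keeps only pairs where the ON condition holds.
Matching on a.vid <= b.vid. A NULL in a compared column never satisfies the condition.
- vid=8: 2 matching b row(s), so 2 row(s) emitted.
- vid=3: 4 matching b row(s), so 4 row(s) emitted.
- vid=8: 2 matching b row(s), so 2 row(s) emitted.
- vid=3: 4 matching b row(s), so 4 row(s) emitted.
- vid=NULL: no matching b row, dropped.
Total: 12 rows.

12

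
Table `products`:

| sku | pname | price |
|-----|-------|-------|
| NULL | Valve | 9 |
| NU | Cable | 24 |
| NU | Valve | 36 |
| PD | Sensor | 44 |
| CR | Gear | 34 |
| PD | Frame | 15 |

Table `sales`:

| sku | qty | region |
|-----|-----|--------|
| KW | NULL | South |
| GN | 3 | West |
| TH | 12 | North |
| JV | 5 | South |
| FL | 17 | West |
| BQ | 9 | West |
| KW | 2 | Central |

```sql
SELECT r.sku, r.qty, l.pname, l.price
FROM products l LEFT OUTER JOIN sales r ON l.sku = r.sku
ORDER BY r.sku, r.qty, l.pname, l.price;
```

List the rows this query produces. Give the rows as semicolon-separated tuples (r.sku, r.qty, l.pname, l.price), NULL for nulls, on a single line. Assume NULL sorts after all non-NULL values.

LEFT JOIN keeps every row from `products`; unmatched rows get NULL for `sales`'s columns.
Matching on l.sku = r.sku. A NULL in a compared column never satisfies the condition.
- sku=NULL: no r row matches, row kept with r columns NULL.
- sku=NU: no r row matches, row kept with r columns NULL.
- sku=NU: no r row matches, row kept with r columns NULL.
- sku=PD: no r row matches, row kept with r columns NULL.
- sku=CR: no r row matches, row kept with r columns NULL.
- sku=PD: no r row matches, row kept with r columns NULL.
After projecting and ordering:
r.sku | r.qty | l.pname | l.price
NULL | NULL | Cable | 24
NULL | NULL | Frame | 15
NULL | NULL | Gear | 34
NULL | NULL | Sensor | 44
NULL | NULL | Valve | 9
NULL | NULL | Valve | 36

(NULL, NULL, Cable, 24); (NULL, NULL, Frame, 15); (NULL, NULL, Gear, 34); (NULL, NULL, Sensor, 44); (NULL, NULL, Valve, 9); (NULL, NULL, Valve, 36)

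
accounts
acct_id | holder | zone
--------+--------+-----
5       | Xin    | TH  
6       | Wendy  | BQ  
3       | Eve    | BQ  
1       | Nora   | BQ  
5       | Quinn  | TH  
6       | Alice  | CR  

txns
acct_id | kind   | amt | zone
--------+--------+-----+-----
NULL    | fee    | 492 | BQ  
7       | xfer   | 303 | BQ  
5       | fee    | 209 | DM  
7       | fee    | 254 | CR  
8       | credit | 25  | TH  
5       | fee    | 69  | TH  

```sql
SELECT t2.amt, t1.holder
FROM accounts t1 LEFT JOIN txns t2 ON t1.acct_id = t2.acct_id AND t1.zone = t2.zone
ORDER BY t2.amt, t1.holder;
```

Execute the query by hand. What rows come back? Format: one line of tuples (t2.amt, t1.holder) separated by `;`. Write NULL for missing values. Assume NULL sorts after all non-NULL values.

LEFT JOIN keeps every row from `accounts`; unmatched rows get NULL for `txns`'s columns.
Matching on t1.acct_id = t2.acct_id AND t1.zone = t2.zone. A NULL in a compared column never satisfies the condition.
Matched pairs: 2; unmatched t1 rows kept: 4.

(69, Quinn); (69, Xin); (NULL, Alice); (NULL, Eve); (NULL, Nora); (NULL, Wendy)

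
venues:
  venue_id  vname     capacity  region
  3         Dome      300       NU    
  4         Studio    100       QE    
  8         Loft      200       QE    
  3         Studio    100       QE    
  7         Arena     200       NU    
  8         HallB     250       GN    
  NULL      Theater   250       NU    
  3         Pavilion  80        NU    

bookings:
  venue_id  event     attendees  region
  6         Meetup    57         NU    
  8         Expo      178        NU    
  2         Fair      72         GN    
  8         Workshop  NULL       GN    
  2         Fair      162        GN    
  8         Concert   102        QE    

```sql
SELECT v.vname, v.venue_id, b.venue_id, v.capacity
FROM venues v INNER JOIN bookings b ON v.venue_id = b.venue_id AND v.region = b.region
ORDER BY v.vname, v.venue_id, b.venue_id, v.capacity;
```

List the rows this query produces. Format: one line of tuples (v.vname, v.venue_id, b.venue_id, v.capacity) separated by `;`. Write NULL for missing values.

INNER JOIN keeps only pairs where the ON condition holds.
Matching on v.venue_id = b.venue_id AND v.region = b.region. A NULL in a compared column never satisfies the condition.
Matched pairs: 2.

(HallB, 8, 8, 250); (Loft, 8, 8, 200)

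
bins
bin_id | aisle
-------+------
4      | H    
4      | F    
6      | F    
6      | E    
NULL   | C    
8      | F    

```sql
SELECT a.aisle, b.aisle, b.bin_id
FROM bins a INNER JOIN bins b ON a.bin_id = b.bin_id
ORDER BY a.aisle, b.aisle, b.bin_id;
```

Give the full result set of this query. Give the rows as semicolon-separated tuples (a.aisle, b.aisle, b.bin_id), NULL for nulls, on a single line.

(E, E, 6); (E, F, 6); (F, E, 6); (F, F, 4); (F, F, 6); (F, F, 8); (F, H, 4); (H, F, 4); (H, H, 4)

INNER JOIN keeps only pairs where the ON condition holds.
Matching on a.bin_id = b.bin_id. A NULL in a compared column never satisfies the condition.
- a[0] bin_id=4 → 2 match(es) in b → 2 row(s).
- a[1] bin_id=4 → 2 match(es) in b → 2 row(s).
- a[2] bin_id=6 → 2 match(es) in b → 2 row(s).
- a[3] bin_id=6 → 2 match(es) in b → 2 row(s).
- a[4] bin_id=NULL → no match; dropped.
- a[5] bin_id=8 → 1 match(es) in b → 1 row(s).
After projecting and ordering:
a.aisle | b.aisle | b.bin_id
E | E | 6
E | F | 6
F | E | 6
F | F | 4
F | F | 6
F | F | 8
F | H | 4
H | F | 4
H | H | 4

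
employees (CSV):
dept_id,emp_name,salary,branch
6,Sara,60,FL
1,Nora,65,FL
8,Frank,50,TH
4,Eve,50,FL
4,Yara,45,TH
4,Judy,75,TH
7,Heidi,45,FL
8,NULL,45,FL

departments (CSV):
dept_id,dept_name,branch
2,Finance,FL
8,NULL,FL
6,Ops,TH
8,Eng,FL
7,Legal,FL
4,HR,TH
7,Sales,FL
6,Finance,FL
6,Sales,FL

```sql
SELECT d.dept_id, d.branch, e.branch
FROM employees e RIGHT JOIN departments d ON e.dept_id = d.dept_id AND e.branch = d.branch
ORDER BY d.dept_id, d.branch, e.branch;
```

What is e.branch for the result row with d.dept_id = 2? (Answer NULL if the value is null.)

NULL

RIGHT JOIN keeps every row from `departments`; unmatched rows get NULL for `employees`'s columns.
Matching on e.dept_id = d.dept_id AND e.branch = d.branch.
- e[0] dept_id=6, branch=FL → 2 match(es) in d → 2 row(s).
- e[1] dept_id=1, branch=FL → no match.
- e[2] dept_id=8, branch=TH → no match.
- e[3] dept_id=4, branch=FL → no match.
- e[4] dept_id=4, branch=TH → 1 match(es) in d → 1 row(s).
- e[5] dept_id=4, branch=TH → 1 match(es) in d → 1 row(s).
- e[6] dept_id=7, branch=FL → 2 match(es) in d → 2 row(s).
- e[7] dept_id=8, branch=FL → 2 match(es) in d → 2 row(s).
- 2 row(s) from d found no e partner → padded with NULL.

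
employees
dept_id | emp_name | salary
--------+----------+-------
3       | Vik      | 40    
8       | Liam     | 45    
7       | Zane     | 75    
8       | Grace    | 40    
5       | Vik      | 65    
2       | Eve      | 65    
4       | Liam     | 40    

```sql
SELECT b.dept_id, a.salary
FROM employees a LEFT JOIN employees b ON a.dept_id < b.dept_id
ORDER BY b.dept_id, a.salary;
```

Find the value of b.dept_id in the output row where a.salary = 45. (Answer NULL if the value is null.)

NULL

LEFT JOIN keeps every row from `employees a`; unmatched rows get NULL for `employees b`'s columns.
Matching on a.dept_id < b.dept_id.
- a (dept_id=3) pairs with 5 row(s) of b.
- a (dept_id=8) has no partner → padded with NULL.
- a (dept_id=7) pairs with 2 row(s) of b.
- a (dept_id=8) has no partner → padded with NULL.
- a (dept_id=5) pairs with 3 row(s) of b.
- a (dept_id=2) pairs with 6 row(s) of b.
- a (dept_id=4) pairs with 4 row(s) of b.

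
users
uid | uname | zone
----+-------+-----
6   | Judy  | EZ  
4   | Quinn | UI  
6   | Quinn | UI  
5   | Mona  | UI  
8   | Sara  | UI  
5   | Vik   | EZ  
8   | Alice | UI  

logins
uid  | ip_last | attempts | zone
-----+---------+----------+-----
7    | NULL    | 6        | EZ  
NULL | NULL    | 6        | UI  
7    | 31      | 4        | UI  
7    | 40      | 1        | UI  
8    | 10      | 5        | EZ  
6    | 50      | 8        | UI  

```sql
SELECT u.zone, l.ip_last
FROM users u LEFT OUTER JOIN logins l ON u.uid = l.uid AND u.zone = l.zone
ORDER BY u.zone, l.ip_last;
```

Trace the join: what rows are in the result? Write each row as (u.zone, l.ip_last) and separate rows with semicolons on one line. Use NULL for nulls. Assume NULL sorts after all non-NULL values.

(EZ, NULL); (EZ, NULL); (UI, 50); (UI, NULL); (UI, NULL); (UI, NULL); (UI, NULL)

LEFT JOIN keeps every row from `users`; unmatched rows get NULL for `logins`'s columns.
Matching on u.uid = l.uid AND u.zone = l.zone. A NULL in a compared column never satisfies the condition.
- uid=6, zone=EZ: no l row matches, row kept with l columns NULL.
- uid=4, zone=UI: no l row matches, row kept with l columns NULL.
- uid=6, zone=UI: 1 matching l row(s), so 1 row(s) emitted.
- uid=5, zone=UI: no l row matches, row kept with l columns NULL.
- uid=8, zone=UI: no l row matches, row kept with l columns NULL.
- uid=5, zone=EZ: no l row matches, row kept with l columns NULL.
- uid=8, zone=UI: no l row matches, row kept with l columns NULL.
After projecting and ordering:
u.zone | l.ip_last
EZ | NULL
EZ | NULL
UI | 50
UI | NULL
UI | NULL
UI | NULL
UI | NULL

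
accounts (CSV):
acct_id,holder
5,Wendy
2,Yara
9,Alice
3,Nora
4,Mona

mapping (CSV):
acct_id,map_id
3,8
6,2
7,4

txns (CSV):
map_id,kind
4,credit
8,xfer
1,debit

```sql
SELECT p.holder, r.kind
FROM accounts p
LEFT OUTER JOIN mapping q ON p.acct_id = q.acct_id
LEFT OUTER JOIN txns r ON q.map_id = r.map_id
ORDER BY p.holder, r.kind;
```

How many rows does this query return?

Joins associate left-to-right: accounts LEFT JOIN mapping on acct_id gives 5 intermediate row(s).
Then LEFT JOIN `txns r` on map_id: each of those 5 rows is kept; rows whose q.map_id has no match in r get NULL for r's columns.
Result: 5 row(s).

5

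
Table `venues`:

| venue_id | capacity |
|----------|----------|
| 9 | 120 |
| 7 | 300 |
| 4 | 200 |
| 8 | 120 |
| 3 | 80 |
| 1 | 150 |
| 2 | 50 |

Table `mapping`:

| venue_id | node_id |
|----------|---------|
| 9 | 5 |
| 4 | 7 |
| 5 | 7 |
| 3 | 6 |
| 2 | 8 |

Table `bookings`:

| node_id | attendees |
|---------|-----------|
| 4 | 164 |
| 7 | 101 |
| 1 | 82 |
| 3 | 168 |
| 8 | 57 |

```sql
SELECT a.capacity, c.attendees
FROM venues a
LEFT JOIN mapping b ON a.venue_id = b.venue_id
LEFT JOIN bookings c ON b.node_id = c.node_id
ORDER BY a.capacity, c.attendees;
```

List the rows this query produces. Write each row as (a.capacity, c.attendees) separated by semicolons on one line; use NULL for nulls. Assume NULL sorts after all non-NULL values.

Evaluate left to right. First `venues a LEFT JOIN mapping b` on venue_id: 7 row(s).
Then LEFT JOIN `bookings c` on node_id: each of those 7 rows is kept; rows whose b.node_id has no match in c get NULL for c's columns.

(50, 57); (80, NULL); (120, NULL); (120, NULL); (150, NULL); (200, 101); (300, NULL)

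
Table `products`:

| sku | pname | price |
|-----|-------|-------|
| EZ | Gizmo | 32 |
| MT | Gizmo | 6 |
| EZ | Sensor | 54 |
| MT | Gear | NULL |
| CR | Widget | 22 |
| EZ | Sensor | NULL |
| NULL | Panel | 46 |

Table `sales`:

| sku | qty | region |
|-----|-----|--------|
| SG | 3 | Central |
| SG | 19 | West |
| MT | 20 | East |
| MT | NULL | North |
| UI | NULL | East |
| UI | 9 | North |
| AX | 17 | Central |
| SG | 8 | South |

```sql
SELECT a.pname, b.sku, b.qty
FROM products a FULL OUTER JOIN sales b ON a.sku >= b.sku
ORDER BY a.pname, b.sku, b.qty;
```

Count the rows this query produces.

FULL OUTER JOIN keeps every row from both sides; unmatched rows get NULL for the other side's columns.
Matching on a.sku >= b.sku. A NULL in a compared column never satisfies the condition.
- a (sku=EZ) pairs with 1 row(s) of b.
- a (sku=MT) pairs with 3 row(s) of b.
- a (sku=EZ) pairs with 1 row(s) of b.
- a (sku=MT) pairs with 3 row(s) of b.
- a (sku=CR) pairs with 1 row(s) of b.
- a (sku=EZ) pairs with 1 row(s) of b.
- a (sku=NULL) has no partner → padded with NULL.
- 5 b row(s) had no a match → kept, a columns NULL.
Total: 10 matched + 6 padded = 16 rows.

16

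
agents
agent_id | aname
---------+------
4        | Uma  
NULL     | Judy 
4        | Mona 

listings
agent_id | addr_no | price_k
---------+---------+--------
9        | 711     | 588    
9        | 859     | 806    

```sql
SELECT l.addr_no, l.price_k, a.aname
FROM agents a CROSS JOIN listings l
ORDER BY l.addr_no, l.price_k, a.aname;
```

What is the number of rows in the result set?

6

CROSS JOIN pairs every row of `agents` with every row of `listings`: 3 × 2 = 6 rows.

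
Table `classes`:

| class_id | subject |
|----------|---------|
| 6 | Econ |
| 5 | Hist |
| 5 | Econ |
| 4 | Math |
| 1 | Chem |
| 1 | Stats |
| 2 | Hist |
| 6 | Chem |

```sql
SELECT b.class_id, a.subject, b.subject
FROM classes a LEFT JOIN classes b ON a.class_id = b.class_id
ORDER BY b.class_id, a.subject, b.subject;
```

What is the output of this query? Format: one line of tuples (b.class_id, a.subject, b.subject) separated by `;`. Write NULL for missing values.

(1, Chem, Chem); (1, Chem, Stats); (1, Stats, Chem); (1, Stats, Stats); (2, Hist, Hist); (4, Math, Math); (5, Econ, Econ); (5, Econ, Hist); (5, Hist, Econ); (5, Hist, Hist); (6, Chem, Chem); (6, Chem, Econ); (6, Econ, Chem); (6, Econ, Econ)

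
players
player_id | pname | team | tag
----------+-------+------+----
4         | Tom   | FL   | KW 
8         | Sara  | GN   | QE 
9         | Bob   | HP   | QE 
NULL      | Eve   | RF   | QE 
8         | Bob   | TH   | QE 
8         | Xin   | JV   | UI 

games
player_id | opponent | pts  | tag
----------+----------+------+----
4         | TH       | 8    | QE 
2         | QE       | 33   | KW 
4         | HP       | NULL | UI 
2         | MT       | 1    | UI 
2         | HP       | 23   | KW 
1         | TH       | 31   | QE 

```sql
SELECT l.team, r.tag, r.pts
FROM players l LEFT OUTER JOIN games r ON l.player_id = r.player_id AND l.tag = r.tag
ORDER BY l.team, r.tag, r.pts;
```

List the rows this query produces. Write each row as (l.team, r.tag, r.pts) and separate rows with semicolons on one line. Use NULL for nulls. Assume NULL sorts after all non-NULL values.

(FL, NULL, NULL); (GN, NULL, NULL); (HP, NULL, NULL); (JV, NULL, NULL); (RF, NULL, NULL); (TH, NULL, NULL)

LEFT JOIN keeps every row from `players`; unmatched rows get NULL for `games`'s columns.
Matching on l.player_id = r.player_id AND l.tag = r.tag. A NULL in a compared column never satisfies the condition.
Matched pairs: 0; unmatched l rows kept: 6.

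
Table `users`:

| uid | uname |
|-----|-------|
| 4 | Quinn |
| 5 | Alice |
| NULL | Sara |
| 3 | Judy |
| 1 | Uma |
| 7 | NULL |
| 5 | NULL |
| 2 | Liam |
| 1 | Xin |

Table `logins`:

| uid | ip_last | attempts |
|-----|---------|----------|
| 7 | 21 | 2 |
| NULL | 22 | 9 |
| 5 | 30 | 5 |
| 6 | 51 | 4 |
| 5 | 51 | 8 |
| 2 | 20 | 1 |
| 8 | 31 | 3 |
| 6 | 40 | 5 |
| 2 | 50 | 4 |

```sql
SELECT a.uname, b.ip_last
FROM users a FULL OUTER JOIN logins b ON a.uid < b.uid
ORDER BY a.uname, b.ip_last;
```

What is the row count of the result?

45

FULL OUTER JOIN keeps every row from both sides; unmatched rows get NULL for the other side's columns.
Matching on a.uid < b.uid. A NULL in a compared column never satisfies the condition.
- a row (uid=4): matches 6 b row(s) → 6 output row(s).
- a row (uid=5): matches 4 b row(s) → 4 output row(s).
- a row (uid=NULL): no match → kept, b columns NULL.
- a row (uid=3): matches 6 b row(s) → 6 output row(s).
- a row (uid=1): matches 8 b row(s) → 8 output row(s).
- a row (uid=7): matches 1 b row(s) → 1 output row(s).
- a row (uid=5): matches 4 b row(s) → 4 output row(s).
- a row (uid=2): matches 6 b row(s) → 6 output row(s).
- a row (uid=1): matches 8 b row(s) → 8 output row(s).
- 1 b row(s) had no a match → kept, a columns NULL.
Total: 43 matched + 2 padded = 45 rows.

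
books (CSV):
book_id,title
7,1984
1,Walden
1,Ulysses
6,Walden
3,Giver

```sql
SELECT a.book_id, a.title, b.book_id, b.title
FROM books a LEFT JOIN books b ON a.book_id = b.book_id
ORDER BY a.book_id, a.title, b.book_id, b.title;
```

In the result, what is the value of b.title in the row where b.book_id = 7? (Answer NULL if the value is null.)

LEFT JOIN keeps every row from `books a`; unmatched rows get NULL for `books b`'s columns.
Matching on a.book_id = b.book_id.
- a (book_id=7) pairs with 1 row(s) of b.
- a (book_id=1) pairs with 2 row(s) of b.
- a (book_id=1) pairs with 2 row(s) of b.
- a (book_id=6) pairs with 1 row(s) of b.
- a (book_id=3) pairs with 1 row(s) of b.

1984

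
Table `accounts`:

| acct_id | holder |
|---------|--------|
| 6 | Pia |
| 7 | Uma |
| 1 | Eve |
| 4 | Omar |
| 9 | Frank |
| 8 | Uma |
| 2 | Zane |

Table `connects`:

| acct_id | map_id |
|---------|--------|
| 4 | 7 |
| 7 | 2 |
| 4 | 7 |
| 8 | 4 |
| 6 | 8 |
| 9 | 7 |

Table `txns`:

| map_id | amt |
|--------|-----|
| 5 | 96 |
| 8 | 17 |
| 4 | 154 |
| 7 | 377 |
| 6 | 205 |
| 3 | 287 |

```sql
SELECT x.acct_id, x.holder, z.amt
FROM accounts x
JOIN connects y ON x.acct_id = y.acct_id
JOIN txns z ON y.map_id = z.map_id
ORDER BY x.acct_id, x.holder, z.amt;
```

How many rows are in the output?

5

Joins associate left-to-right: accounts INNER JOIN connects on acct_id gives 6 intermediate row(s).
Then INNER JOIN `txns z` on map_id: keep only rows whose y.map_id appears in z.
Result: 5 row(s).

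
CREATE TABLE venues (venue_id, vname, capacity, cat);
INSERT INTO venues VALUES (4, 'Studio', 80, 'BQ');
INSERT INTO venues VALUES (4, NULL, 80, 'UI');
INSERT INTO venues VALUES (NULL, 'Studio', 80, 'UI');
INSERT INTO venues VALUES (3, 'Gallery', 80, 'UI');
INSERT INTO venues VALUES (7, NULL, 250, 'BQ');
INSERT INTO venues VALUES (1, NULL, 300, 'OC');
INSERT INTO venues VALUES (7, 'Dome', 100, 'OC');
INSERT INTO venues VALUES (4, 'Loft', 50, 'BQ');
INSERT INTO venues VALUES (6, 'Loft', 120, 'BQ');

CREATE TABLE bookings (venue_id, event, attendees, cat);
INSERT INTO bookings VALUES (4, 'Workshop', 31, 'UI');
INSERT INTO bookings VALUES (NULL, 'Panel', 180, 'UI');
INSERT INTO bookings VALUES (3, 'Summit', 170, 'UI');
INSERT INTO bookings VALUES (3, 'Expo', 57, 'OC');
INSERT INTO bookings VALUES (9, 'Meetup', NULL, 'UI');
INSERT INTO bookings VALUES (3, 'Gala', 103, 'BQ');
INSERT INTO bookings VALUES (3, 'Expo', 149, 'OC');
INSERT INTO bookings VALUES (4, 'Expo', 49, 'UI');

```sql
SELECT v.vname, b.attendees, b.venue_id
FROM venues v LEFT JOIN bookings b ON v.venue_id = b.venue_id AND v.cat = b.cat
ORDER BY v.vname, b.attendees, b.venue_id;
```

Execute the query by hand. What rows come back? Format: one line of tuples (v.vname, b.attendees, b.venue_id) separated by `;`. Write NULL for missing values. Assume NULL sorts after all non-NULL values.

(Dome, NULL, NULL); (Gallery, 170, 3); (Loft, NULL, NULL); (Loft, NULL, NULL); (Studio, NULL, NULL); (Studio, NULL, NULL); (NULL, 31, 4); (NULL, 49, 4); (NULL, NULL, NULL); (NULL, NULL, NULL)

LEFT JOIN keeps every row from `venues`; unmatched rows get NULL for `bookings`'s columns.
Matching on v.venue_id = b.venue_id AND v.cat = b.cat. A NULL in a compared column never satisfies the condition.
- v (venue_id=4, cat=BQ) has no partner → padded with NULL.
- v (venue_id=4, cat=UI) pairs with 2 row(s) of b.
- v (venue_id=NULL, cat=UI) has no partner → padded with NULL.
- v (venue_id=3, cat=UI) pairs with 1 row(s) of b.
- v (venue_id=7, cat=BQ) has no partner → padded with NULL.
- v (venue_id=1, cat=OC) has no partner → padded with NULL.
- v (venue_id=7, cat=OC) has no partner → padded with NULL.
- v (venue_id=4, cat=BQ) has no partner → padded with NULL.
- v (venue_id=6, cat=BQ) has no partner → padded with NULL.
After projecting and ordering:
v.vname | b.attendees | b.venue_id
Dome | NULL | NULL
Gallery | 170 | 3
Loft | NULL | NULL
Loft | NULL | NULL
Studio | NULL | NULL
Studio | NULL | NULL
NULL | 31 | 4
NULL | 49 | 4
NULL | NULL | NULL
NULL | NULL | NULL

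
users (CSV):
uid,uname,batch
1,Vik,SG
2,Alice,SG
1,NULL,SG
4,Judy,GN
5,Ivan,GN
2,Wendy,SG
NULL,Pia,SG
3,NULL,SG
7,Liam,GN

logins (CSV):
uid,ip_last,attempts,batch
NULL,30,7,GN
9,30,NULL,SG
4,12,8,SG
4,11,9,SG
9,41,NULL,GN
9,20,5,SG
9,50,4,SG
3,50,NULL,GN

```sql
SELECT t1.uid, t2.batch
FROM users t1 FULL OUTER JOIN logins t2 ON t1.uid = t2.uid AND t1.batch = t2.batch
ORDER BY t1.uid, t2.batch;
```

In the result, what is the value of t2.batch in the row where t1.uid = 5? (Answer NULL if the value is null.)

NULL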